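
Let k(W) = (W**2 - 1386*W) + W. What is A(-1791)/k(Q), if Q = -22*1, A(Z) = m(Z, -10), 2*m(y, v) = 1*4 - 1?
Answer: 1/20636 ≈ 4.8459e-5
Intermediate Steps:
m(y, v) = 3/2 (m(y, v) = (1*4 - 1)/2 = (4 - 1)/2 = (1/2)*3 = 3/2)
A(Z) = 3/2
Q = -22
k(W) = W**2 - 1385*W
A(-1791)/k(Q) = 3/(2*((-22*(-1385 - 22)))) = 3/(2*((-22*(-1407)))) = (3/2)/30954 = (3/2)*(1/30954) = 1/20636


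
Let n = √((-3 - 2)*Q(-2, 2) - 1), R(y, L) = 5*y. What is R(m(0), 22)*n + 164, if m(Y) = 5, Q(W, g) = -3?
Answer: 164 + 25*√14 ≈ 257.54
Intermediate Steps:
n = √14 (n = √((-3 - 2)*(-3) - 1) = √(-5*(-3) - 1) = √(15 - 1) = √14 ≈ 3.7417)
R(m(0), 22)*n + 164 = (5*5)*√14 + 164 = 25*√14 + 164 = 164 + 25*√14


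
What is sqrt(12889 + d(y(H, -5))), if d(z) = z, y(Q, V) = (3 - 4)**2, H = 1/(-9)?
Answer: sqrt(12890) ≈ 113.53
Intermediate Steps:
H = -1/9 ≈ -0.11111
y(Q, V) = 1 (y(Q, V) = (-1)**2 = 1)
sqrt(12889 + d(y(H, -5))) = sqrt(12889 + 1) = sqrt(12890)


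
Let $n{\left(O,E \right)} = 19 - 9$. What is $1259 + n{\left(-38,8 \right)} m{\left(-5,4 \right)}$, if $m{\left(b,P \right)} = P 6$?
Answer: $1499$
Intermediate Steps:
$m{\left(b,P \right)} = 6 P$
$n{\left(O,E \right)} = 10$ ($n{\left(O,E \right)} = 19 - 9 = 10$)
$1259 + n{\left(-38,8 \right)} m{\left(-5,4 \right)} = 1259 + 10 \cdot 6 \cdot 4 = 1259 + 10 \cdot 24 = 1259 + 240 = 1499$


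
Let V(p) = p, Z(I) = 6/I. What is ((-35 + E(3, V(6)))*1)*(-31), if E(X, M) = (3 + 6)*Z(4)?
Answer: 1333/2 ≈ 666.50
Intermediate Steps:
E(X, M) = 27/2 (E(X, M) = (3 + 6)*(6/4) = 9*(6*(¼)) = 9*(3/2) = 27/2)
((-35 + E(3, V(6)))*1)*(-31) = ((-35 + 27/2)*1)*(-31) = -43/2*1*(-31) = -43/2*(-31) = 1333/2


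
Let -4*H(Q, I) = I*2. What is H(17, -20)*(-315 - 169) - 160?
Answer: -5000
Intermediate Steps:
H(Q, I) = -I/2 (H(Q, I) = -I*2/4 = -I/2)
H(17, -20)*(-315 - 169) - 160 = (-½*(-20))*(-315 - 169) - 160 = 10*(-484) - 160 = -4840 - 160 = -5000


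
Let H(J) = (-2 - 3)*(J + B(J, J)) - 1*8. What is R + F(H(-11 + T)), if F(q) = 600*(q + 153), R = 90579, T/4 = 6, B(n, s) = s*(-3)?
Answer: 255579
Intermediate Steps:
B(n, s) = -3*s
T = 24 (T = 4*6 = 24)
H(J) = -8 + 10*J (H(J) = (-2 - 3)*(J - 3*J) - 1*8 = -(-10)*J - 8 = 10*J - 8 = -8 + 10*J)
F(q) = 91800 + 600*q (F(q) = 600*(153 + q) = 91800 + 600*q)
R + F(H(-11 + T)) = 90579 + (91800 + 600*(-8 + 10*(-11 + 24))) = 90579 + (91800 + 600*(-8 + 10*13)) = 90579 + (91800 + 600*(-8 + 130)) = 90579 + (91800 + 600*122) = 90579 + (91800 + 73200) = 90579 + 165000 = 255579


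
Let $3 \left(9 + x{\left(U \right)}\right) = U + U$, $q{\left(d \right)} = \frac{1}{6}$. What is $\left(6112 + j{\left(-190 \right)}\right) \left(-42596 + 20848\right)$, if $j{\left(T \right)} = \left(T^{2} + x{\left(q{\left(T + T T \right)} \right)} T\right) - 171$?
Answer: $- \frac{8559338612}{9} \approx -9.5104 \cdot 10^{8}$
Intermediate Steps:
$q{\left(d \right)} = \frac{1}{6}$
$x{\left(U \right)} = -9 + \frac{2 U}{3}$ ($x{\left(U \right)} = -9 + \frac{U + U}{3} = -9 + \frac{2 U}{3}$)
$j{\left(T \right)} = -171 + T^{2} - \frac{80 T}{9}$ ($j{\left(T \right)} = \left(T^{2} + \left(-9 + \frac{2}{3} \cdot \frac{1}{6}\right) T\right) - 171 = \left(T^{2} + \left(-9 + \frac{1}{9}\right) T\right) - 171 = \left(T^{2} - \frac{80 T}{9}\right) - 171 = -171 + T^{2} - \frac{80 T}{9}$)
$\left(6112 + j{\left(-190 \right)}\right) \left(-42596 + 20848\right) = \left(6112 - \left(- \frac{13661}{9} - 36100\right)\right) \left(-42596 + 20848\right) = \left(6112 + \left(-171 + 36100 + \frac{15200}{9}\right)\right) \left(-21748\right) = \left(6112 + \frac{338561}{9}\right) \left(-21748\right) = \frac{393569}{9} \left(-21748\right) = - \frac{8559338612}{9}$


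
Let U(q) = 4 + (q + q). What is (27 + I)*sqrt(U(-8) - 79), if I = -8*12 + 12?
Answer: -57*I*sqrt(91) ≈ -543.75*I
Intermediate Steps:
U(q) = 4 + 2*q
I = -84 (I = -96 + 12 = -84)
(27 + I)*sqrt(U(-8) - 79) = (27 - 84)*sqrt((4 + 2*(-8)) - 79) = -57*sqrt((4 - 16) - 79) = -57*sqrt(-12 - 79) = -57*I*sqrt(91)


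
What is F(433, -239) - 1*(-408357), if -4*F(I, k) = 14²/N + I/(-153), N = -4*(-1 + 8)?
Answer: 62478997/153 ≈ 4.0836e+5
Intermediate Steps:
N = -28 (N = -4*7 = -28)
F(I, k) = 7/4 + I/612 (F(I, k) = -(14²/(-28) + I/(-153))/4 = -(196*(-1/28) + I*(-1/153))/4 = -(-7 - I/153)/4 = 7/4 + I/612)
F(433, -239) - 1*(-408357) = (7/4 + (1/612)*433) - 1*(-408357) = (7/4 + 433/612) + 408357 = 376/153 + 408357 = 62478997/153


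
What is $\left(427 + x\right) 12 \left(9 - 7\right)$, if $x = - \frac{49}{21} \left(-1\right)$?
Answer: $10304$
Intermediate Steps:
$x = \frac{7}{3}$ ($x = \left(-49\right) \frac{1}{21} \left(-1\right) = \left(- \frac{7}{3}\right) \left(-1\right) = \frac{7}{3} \approx 2.3333$)
$\left(427 + x\right) 12 \left(9 - 7\right) = \left(427 + \frac{7}{3}\right) 12 \left(9 - 7\right) = \frac{1288 \cdot 12 \cdot 2}{3} = \frac{1288}{3} \cdot 24 = 10304$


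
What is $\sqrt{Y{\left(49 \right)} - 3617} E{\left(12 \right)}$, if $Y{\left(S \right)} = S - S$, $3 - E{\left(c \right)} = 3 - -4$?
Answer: $- 4 i \sqrt{3617} \approx - 240.57 i$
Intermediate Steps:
$E{\left(c \right)} = -4$ ($E{\left(c \right)} = 3 - \left(3 - -4\right) = 3 - \left(3 + 4\right) = 3 - 7 = -4$)
$Y{\left(S \right)} = 0$
$\sqrt{Y{\left(49 \right)} - 3617} E{\left(12 \right)} = \sqrt{0 - 3617} \left(-4\right) = \sqrt{-3617} \left(-4\right) = i \sqrt{3617} \left(-4\right) = - 4 i \sqrt{3617}$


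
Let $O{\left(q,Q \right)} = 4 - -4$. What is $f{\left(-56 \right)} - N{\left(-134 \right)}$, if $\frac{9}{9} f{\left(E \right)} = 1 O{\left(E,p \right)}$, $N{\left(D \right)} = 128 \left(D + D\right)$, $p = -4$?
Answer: $34312$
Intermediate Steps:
$O{\left(q,Q \right)} = 8$ ($O{\left(q,Q \right)} = 4 + 4 = 8$)
$N{\left(D \right)} = 256 D$ ($N{\left(D \right)} = 128 \cdot 2 D = 256 D$)
$f{\left(E \right)} = 8$ ($f{\left(E \right)} = 1 \cdot 8 = 8$)
$f{\left(-56 \right)} - N{\left(-134 \right)} = 8 - 256 \left(-134\right) = 8 - -34304 = 8 + 34304 = 34312$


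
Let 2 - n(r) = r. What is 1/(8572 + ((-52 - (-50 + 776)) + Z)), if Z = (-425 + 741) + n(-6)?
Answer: 1/8118 ≈ 0.00012318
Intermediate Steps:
n(r) = 2 - r
Z = 324 (Z = (-425 + 741) + (2 - 1*(-6)) = 316 + (2 + 6) = 316 + 8 = 324)
1/(8572 + ((-52 - (-50 + 776)) + Z)) = 1/(8572 + ((-52 - (-50 + 776)) + 324)) = 1/(8572 + ((-52 - 1*726) + 324)) = 1/(8572 + ((-52 - 726) + 324)) = 1/(8572 + (-778 + 324)) = 1/(8572 - 454) = 1/8118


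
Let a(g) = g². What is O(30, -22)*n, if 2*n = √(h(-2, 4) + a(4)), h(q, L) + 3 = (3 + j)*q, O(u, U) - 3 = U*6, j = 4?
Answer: -129*I/2 ≈ -64.5*I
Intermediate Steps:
O(u, U) = 3 + 6*U (O(u, U) = 3 + U*6 = 3 + 6*U)
h(q, L) = -3 + 7*q (h(q, L) = -3 + (3 + 4)*q = -3 + 7*q)
n = I/2 (n = √((-3 + 7*(-2)) + 4²)/2 = √((-3 - 14) + 16)/2 = √(-17 + 16)/2 = √(-1)/2 = I/2 ≈ 0.5*I)
O(30, -22)*n = (3 + 6*(-22))*(I/2) = (3 - 132)*(I/2) = -129*I/2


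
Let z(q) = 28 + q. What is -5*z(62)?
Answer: -450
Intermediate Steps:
-5*z(62) = -5*(28 + 62) = -5*90 = -450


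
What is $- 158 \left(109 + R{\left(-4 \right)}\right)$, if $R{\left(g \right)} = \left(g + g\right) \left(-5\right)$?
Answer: $-23542$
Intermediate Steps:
$R{\left(g \right)} = - 10 g$ ($R{\left(g \right)} = 2 g \left(-5\right) = - 10 g$)
$- 158 \left(109 + R{\left(-4 \right)}\right) = - 158 \left(109 - -40\right) = - 158 \left(109 + 40\right) = \left(-158\right) 149 = -23542$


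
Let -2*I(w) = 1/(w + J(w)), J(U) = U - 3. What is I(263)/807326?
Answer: -1/844462996 ≈ -1.1842e-9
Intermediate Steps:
J(U) = -3 + U
I(w) = -1/(2*(-3 + 2*w)) (I(w) = -1/(2*(w + (-3 + w))) = -1/(2*(-3 + 2*w)))
I(263)/807326 = -1/(-6 + 4*263)/807326 = -1/(-6 + 1052)*(1/807326) = -1/1046*(1/807326) = -1*1/1046*(1/807326) = -1/1046*1/807326 = -1/844462996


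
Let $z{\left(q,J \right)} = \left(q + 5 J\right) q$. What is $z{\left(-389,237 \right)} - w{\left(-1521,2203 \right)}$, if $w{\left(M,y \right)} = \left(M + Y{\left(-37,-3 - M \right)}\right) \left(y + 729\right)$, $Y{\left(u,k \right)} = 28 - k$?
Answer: $8518608$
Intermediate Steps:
$w{\left(M,y \right)} = \left(31 + 2 M\right) \left(729 + y\right)$ ($w{\left(M,y \right)} = \left(M - \left(-31 - M\right)\right) \left(y + 729\right) = \left(M + \left(28 + \left(3 + M\right)\right)\right) \left(729 + y\right) = \left(M + \left(31 + M\right)\right) \left(729 + y\right) = \left(31 + 2 M\right) \left(729 + y\right)$)
$z{\left(q,J \right)} = q \left(q + 5 J\right)$
$z{\left(-389,237 \right)} - w{\left(-1521,2203 \right)} = - 389 \left(-389 + 5 \cdot 237\right) - \left(22599 + 1458 \left(-1521\right) - 3350763 + 2203 \left(31 - 1521\right)\right) = - 389 \left(-389 + 1185\right) - \left(22599 - 2217618 - 3350763 + 2203 \left(-1490\right)\right) = \left(-389\right) 796 - \left(22599 - 2217618 - 3350763 - 3282470\right) = -309644 - -8828252 = -309644 + 8828252 = 8518608$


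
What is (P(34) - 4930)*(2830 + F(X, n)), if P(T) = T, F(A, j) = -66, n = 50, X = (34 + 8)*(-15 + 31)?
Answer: -13532544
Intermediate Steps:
X = 672 (X = 42*16 = 672)
(P(34) - 4930)*(2830 + F(X, n)) = (34 - 4930)*(2830 - 66) = -4896*2764 = -13532544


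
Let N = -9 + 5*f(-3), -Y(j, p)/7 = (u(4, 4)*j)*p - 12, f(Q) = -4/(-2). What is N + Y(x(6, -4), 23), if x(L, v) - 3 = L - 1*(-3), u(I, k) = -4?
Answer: 7813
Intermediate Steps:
f(Q) = 2 (f(Q) = -4*(-1/2) = 2)
x(L, v) = 6 + L (x(L, v) = 3 + (L - 1*(-3)) = 3 + (L + 3) = 3 + (3 + L) = 6 + L)
Y(j, p) = 84 + 28*j*p (Y(j, p) = -7*((-4*j)*p - 12) = -7*(-4*j*p - 12) = -7*(-12 - 4*j*p) = 84 + 28*j*p)
N = 1 (N = -9 + 5*2 = -9 + 10 = 1)
N + Y(x(6, -4), 23) = 1 + (84 + 28*(6 + 6)*23) = 1 + (84 + 28*12*23) = 1 + (84 + 7728) = 1 + 7812 = 7813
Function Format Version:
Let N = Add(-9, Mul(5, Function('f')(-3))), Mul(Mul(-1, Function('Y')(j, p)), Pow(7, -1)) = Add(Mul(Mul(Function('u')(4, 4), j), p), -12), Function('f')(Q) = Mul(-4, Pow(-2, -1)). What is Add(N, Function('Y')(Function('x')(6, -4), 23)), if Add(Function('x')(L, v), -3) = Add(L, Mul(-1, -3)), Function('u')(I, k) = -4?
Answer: 7813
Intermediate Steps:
Function('f')(Q) = 2 (Function('f')(Q) = Mul(-4, Rational(-1, 2)) = 2)
Function('x')(L, v) = Add(6, L) (Function('x')(L, v) = Add(3, Add(L, Mul(-1, -3))) = Add(3, Add(L, 3)) = Add(3, Add(3, L)) = Add(6, L))
Function('Y')(j, p) = Add(84, Mul(28, j, p)) (Function('Y')(j, p) = Mul(-7, Add(Mul(Mul(-4, j), p), -12)) = Mul(-7, Add(Mul(-4, j, p), -12)) = Mul(-7, Add(-12, Mul(-4, j, p))) = Add(84, Mul(28, j, p)))
N = 1 (N = Add(-9, Mul(5, 2)) = Add(-9, 10) = 1)
Add(N, Function('Y')(Function('x')(6, -4), 23)) = Add(1, Add(84, Mul(28, Add(6, 6), 23))) = Add(1, Add(84, Mul(28, 12, 23))) = Add(1, Add(84, 7728)) = Add(1, 7812) = 7813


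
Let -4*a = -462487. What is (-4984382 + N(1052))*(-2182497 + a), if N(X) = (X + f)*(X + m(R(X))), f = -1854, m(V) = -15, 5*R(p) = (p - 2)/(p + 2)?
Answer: 12021062199014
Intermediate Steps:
R(p) = (-2 + p)/(5*(2 + p)) (R(p) = ((p - 2)/(p + 2))/5 = ((-2 + p)/(2 + p))/5 = (-2 + p)/(5*(2 + p)))
a = 462487/4 (a = -¼*(-462487) = 462487/4 ≈ 1.1562e+5)
N(X) = (-1854 + X)*(-15 + X) (N(X) = (X - 1854)*(X - 15) = (-1854 + X)*(-15 + X))
(-4984382 + N(1052))*(-2182497 + a) = (-4984382 + (27810 + 1052² - 1869*1052))*(-2182497 + 462487/4) = (-4984382 + (27810 + 1106704 - 1966188))*(-8267501/4) = (-4984382 - 831674)*(-8267501/4) = -5816056*(-8267501/4) = 12021062199014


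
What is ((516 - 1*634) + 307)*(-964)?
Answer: -182196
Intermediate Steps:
((516 - 1*634) + 307)*(-964) = ((516 - 634) + 307)*(-964) = (-118 + 307)*(-964) = 189*(-964) = -182196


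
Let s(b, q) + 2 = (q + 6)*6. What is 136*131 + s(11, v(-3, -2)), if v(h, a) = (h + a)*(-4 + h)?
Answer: 18060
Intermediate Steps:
v(h, a) = (-4 + h)*(a + h) (v(h, a) = (a + h)*(-4 + h) = (-4 + h)*(a + h))
s(b, q) = 34 + 6*q (s(b, q) = -2 + (q + 6)*6 = -2 + (6 + q)*6 = -2 + (36 + 6*q) = 34 + 6*q)
136*131 + s(11, v(-3, -2)) = 136*131 + (34 + 6*((-3)² - 4*(-2) - 4*(-3) - 2*(-3))) = 17816 + (34 + 6*(9 + 8 + 12 + 6)) = 17816 + (34 + 6*35) = 17816 + (34 + 210) = 17816 + 244 = 18060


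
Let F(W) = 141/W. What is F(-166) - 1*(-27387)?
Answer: 4546101/166 ≈ 27386.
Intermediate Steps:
F(-166) - 1*(-27387) = 141/(-166) - 1*(-27387) = 141*(-1/166) + 27387 = -141/166 + 27387 = 4546101/166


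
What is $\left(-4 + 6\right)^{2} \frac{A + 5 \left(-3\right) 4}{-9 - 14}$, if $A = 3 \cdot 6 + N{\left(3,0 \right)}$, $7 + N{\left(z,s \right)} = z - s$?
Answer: $8$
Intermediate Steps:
$N{\left(z,s \right)} = -7 + z - s$ ($N{\left(z,s \right)} = -7 - \left(s - z\right) = -7 + z - s$)
$A = 14$ ($A = 3 \cdot 6 - 4 = 18 + \left(-7 + 3 + 0\right) = 18 - 4 = 14$)
$\left(-4 + 6\right)^{2} \frac{A + 5 \left(-3\right) 4}{-9 - 14} = \left(-4 + 6\right)^{2} \frac{14 + 5 \left(-3\right) 4}{-9 - 14} = 2^{2} \frac{14 - 60}{-23} = 4 \left(14 - 60\right) \left(- \frac{1}{23}\right) = 4 \left(\left(-46\right) \left(- \frac{1}{23}\right)\right) = 4 \cdot 2 = 8$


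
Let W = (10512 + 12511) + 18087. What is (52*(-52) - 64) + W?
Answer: 38342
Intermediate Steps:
W = 41110 (W = 23023 + 18087 = 41110)
(52*(-52) - 64) + W = (52*(-52) - 64) + 41110 = (-2704 - 64) + 41110 = -2768 + 41110 = 38342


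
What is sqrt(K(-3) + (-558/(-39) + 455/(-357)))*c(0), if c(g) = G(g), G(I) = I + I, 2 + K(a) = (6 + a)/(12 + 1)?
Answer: 0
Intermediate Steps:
K(a) = -20/13 + a/13 (K(a) = -2 + (6 + a)/(12 + 1) = -2 + (6 + a)/13 = -2 + (6 + a)*(1/13) = -2 + (6/13 + a/13) = -20/13 + a/13)
G(I) = 2*I
c(g) = 2*g
sqrt(K(-3) + (-558/(-39) + 455/(-357)))*c(0) = sqrt((-20/13 + (1/13)*(-3)) + (-558/(-39) + 455/(-357)))*(2*0) = sqrt((-20/13 - 3/13) + (-558*(-1/39) + 455*(-1/357)))*0 = sqrt(-23/13 + (186/13 - 65/51))*0 = sqrt(-23/13 + 8641/663)*0 = sqrt(7468/663)*0 = (2*sqrt(1237821)/663)*0 = 0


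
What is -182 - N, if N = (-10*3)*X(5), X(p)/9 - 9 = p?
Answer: 3598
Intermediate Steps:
X(p) = 81 + 9*p
N = -3780 (N = (-10*3)*(81 + 9*5) = -30*(81 + 45) = -30*126 = -3780)
-182 - N = -182 - 1*(-3780) = -182 + 3780 = 3598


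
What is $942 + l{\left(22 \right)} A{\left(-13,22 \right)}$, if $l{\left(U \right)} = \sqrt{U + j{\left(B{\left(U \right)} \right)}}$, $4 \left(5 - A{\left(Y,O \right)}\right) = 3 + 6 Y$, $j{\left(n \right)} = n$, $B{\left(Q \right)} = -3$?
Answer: $942 + \frac{95 \sqrt{19}}{4} \approx 1045.5$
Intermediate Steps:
$A{\left(Y,O \right)} = \frac{17}{4} - \frac{3 Y}{2}$ ($A{\left(Y,O \right)} = 5 - \frac{3 + 6 Y}{4} = 5 - \left(\frac{3}{4} + \frac{3 Y}{2}\right) = \frac{17}{4} - \frac{3 Y}{2}$)
$l{\left(U \right)} = \sqrt{-3 + U}$ ($l{\left(U \right)} = \sqrt{U - 3} = \sqrt{-3 + U}$)
$942 + l{\left(22 \right)} A{\left(-13,22 \right)} = 942 + \sqrt{-3 + 22} \left(\frac{17}{4} - - \frac{39}{2}\right) = 942 + \sqrt{19} \left(\frac{17}{4} + \frac{39}{2}\right) = 942 + \sqrt{19} \cdot \frac{95}{4} = 942 + \frac{95 \sqrt{19}}{4}$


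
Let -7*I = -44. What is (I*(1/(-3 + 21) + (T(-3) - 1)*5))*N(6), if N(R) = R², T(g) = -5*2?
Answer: -87032/7 ≈ -12433.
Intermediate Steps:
I = 44/7 (I = -⅐*(-44) = 44/7 ≈ 6.2857)
T(g) = -10
(I*(1/(-3 + 21) + (T(-3) - 1)*5))*N(6) = (44*(1/(-3 + 21) + (-10 - 1)*5)/7)*6² = (44*(1/18 - 11*5)/7)*36 = (44*(1/18 - 55)/7)*36 = ((44/7)*(-989/18))*36 = -21758/63*36 = -87032/7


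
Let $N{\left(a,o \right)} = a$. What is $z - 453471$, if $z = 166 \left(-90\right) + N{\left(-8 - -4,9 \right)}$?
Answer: $-468415$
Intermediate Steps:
$z = -14944$ ($z = 166 \left(-90\right) - 4 = -14940 + \left(-8 + 4\right) = -14940 - 4 = -14944$)
$z - 453471 = -14944 - 453471 = -468415$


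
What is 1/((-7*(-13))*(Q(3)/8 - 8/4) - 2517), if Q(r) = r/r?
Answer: -8/21501 ≈ -0.00037208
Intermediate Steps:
Q(r) = 1
1/((-7*(-13))*(Q(3)/8 - 8/4) - 2517) = 1/((-7*(-13))*(1/8 - 8/4) - 2517) = 1/(91*(1*(1/8) - 8*1/4) - 2517) = 1/(91*(1/8 - 2) - 2517) = 1/(91*(-15/8) - 2517) = 1/(-1365/8 - 2517) = 1/(-21501/8) = -8/21501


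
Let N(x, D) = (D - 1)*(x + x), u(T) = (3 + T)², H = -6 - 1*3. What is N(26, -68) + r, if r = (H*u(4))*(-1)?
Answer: -3147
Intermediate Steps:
H = -9 (H = -6 - 3 = -9)
N(x, D) = 2*x*(-1 + D) (N(x, D) = (-1 + D)*(2*x) = 2*x*(-1 + D))
r = 441 (r = -9*(3 + 4)²*(-1) = -9*7²*(-1) = -9*49*(-1) = -441*(-1) = 441)
N(26, -68) + r = 2*26*(-1 - 68) + 441 = 2*26*(-69) + 441 = -3588 + 441 = -3147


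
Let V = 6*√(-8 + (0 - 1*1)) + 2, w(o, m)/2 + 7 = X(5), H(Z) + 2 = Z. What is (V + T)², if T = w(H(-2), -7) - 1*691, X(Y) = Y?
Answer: 479925 - 24948*I ≈ 4.7993e+5 - 24948.0*I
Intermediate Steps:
H(Z) = -2 + Z
w(o, m) = -4 (w(o, m) = -14 + 2*5 = -14 + 10 = -4)
T = -695 (T = -4 - 1*691 = -4 - 691 = -695)
V = 2 + 18*I (V = 6*√(-8 + (0 - 1)) + 2 = 6*√(-8 - 1) + 2 = 6*√(-9) + 2 = 6*(3*I) + 2 = 18*I + 2 = 2 + 18*I ≈ 2.0 + 18.0*I)
(V + T)² = ((2 + 18*I) - 695)² = (-693 + 18*I)²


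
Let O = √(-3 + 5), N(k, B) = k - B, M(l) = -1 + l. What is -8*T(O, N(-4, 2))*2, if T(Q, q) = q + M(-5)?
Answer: 192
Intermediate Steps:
O = √2 ≈ 1.4142
T(Q, q) = -6 + q (T(Q, q) = q + (-1 - 5) = q - 6 = -6 + q)
-8*T(O, N(-4, 2))*2 = -8*(-6 + (-4 - 1*2))*2 = -8*(-6 + (-4 - 2))*2 = -8*(-6 - 6)*2 = -8*(-12)*2 = 96*2 = 192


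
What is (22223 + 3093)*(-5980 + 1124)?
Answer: -122934496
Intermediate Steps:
(22223 + 3093)*(-5980 + 1124) = 25316*(-4856) = -122934496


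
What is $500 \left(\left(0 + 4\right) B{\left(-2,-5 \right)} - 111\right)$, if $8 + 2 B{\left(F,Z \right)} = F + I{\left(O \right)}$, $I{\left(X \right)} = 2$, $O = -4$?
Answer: $-63500$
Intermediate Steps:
$B{\left(F,Z \right)} = -3 + \frac{F}{2}$ ($B{\left(F,Z \right)} = -4 + \frac{F + 2}{2} = -4 + \frac{2 + F}{2} = -4 + \left(1 + \frac{F}{2}\right) = -3 + \frac{F}{2}$)
$500 \left(\left(0 + 4\right) B{\left(-2,-5 \right)} - 111\right) = 500 \left(\left(0 + 4\right) \left(-3 + \frac{1}{2} \left(-2\right)\right) - 111\right) = 500 \left(4 \left(-3 - 1\right) - 111\right) = 500 \left(4 \left(-4\right) - 111\right) = 500 \left(-16 - 111\right) = 500 \left(-127\right) = -63500$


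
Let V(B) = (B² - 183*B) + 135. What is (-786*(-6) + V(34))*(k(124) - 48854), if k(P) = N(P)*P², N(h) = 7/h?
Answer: 10316990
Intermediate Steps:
V(B) = 135 + B² - 183*B
k(P) = 7*P (k(P) = (7/P)*P² = 7*P)
(-786*(-6) + V(34))*(k(124) - 48854) = (-786*(-6) + (135 + 34² - 183*34))*(7*124 - 48854) = (4716 + (135 + 1156 - 6222))*(868 - 48854) = (4716 - 4931)*(-47986) = -215*(-47986) = 10316990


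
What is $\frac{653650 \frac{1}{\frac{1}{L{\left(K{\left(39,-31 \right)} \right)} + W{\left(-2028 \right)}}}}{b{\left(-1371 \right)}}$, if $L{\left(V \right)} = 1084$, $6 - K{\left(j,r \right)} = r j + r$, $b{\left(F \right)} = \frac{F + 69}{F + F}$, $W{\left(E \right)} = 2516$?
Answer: $\frac{1075384980000}{217} \approx 4.9557 \cdot 10^{9}$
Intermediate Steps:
$b{\left(F \right)} = \frac{69 + F}{2 F}$
$K{\left(j,r \right)} = 6 - r - j r$ ($K{\left(j,r \right)} = 6 - \left(r j + r\right) = 6 - \left(j r + r\right) = 6 - \left(r + j r\right) = 6 - r - j r$)
$\frac{653650 \frac{1}{\frac{1}{L{\left(K{\left(39,-31 \right)} \right)} + W{\left(-2028 \right)}}}}{b{\left(-1371 \right)}} = \frac{653650 \frac{1}{\frac{1}{1084 + 2516}}}{\frac{1}{2} \frac{1}{-1371} \left(69 - 1371\right)} = \frac{653650 \frac{1}{\frac{1}{3600}}}{\frac{1}{2} \left(- \frac{1}{1371}\right) \left(-1302\right)} = \frac{653650 \frac{1}{\frac{1}{3600}}}{\frac{217}{457}} = 653650 \cdot 3600 \cdot \frac{457}{217} = 2353140000 \cdot \frac{457}{217} = \frac{1075384980000}{217}$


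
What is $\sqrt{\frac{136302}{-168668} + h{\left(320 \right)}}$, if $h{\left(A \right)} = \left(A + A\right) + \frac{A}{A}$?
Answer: $\frac{\sqrt{4553187852962}}{84334} \approx 25.302$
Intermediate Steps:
$h{\left(A \right)} = 1 + 2 A$ ($h{\left(A \right)} = 2 A + 1 = 1 + 2 A$)
$\sqrt{\frac{136302}{-168668} + h{\left(320 \right)}} = \sqrt{\frac{136302}{-168668} + \left(1 + 2 \cdot 320\right)} = \sqrt{136302 \left(- \frac{1}{168668}\right) + \left(1 + 640\right)} = \sqrt{- \frac{68151}{84334} + 641} = \sqrt{\frac{53989943}{84334}} = \frac{\sqrt{4553187852962}}{84334}$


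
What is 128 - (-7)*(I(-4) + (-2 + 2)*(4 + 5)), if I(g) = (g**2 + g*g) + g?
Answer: 324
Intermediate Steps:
I(g) = g + 2*g**2 (I(g) = (g**2 + g**2) + g = 2*g**2 + g = g + 2*g**2)
128 - (-7)*(I(-4) + (-2 + 2)*(4 + 5)) = 128 - (-7)*(-4*(1 + 2*(-4)) + (-2 + 2)*(4 + 5)) = 128 - (-7)*(-4*(1 - 8) + 0*9) = 128 - (-7)*(-4*(-7) + 0) = 128 - (-7)*(28 + 0) = 128 - (-7)*28 = 128 - 1*(-196) = 128 + 196 = 324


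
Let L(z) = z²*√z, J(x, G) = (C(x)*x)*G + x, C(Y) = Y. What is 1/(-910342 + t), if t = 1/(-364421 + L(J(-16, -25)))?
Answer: -9897519400662131657143835/9010127606237566257359380783553 + 164660224*I*√401/9010127606237566257359380783553 ≈ -1.0985e-6 + 3.6596e-22*I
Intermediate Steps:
J(x, G) = x + G*x² (J(x, G) = (x*x)*G + x = x²*G + x = G*x² + x = x + G*x²)
L(z) = z^(5/2)
t = 1/(-364421 + 164660224*I*√401) (t = 1/(-364421 + (-16*(1 - 25*(-16)))^(5/2)) = 1/(-364421 + (-16*(1 + 400))^(5/2)) = 1/(-364421 + (-16*401)^(5/2)) = 1/(-364421 + (-6416)^(5/2)) = 1/(-364421 + 164660224*I*√401) ≈ -3.4e-14 - 3.0328e-10*I)
1/(-910342 + t) = 1/(-910342 + (-364421/10872308869262465817 - 164660224*I*√401/10872308869262465817)) = 1/(-9897519400662131657143835/10872308869262465817 - 164660224*I*√401/10872308869262465817)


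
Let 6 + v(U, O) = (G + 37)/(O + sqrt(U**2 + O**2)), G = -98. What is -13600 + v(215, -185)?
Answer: -125789727/9245 - 61*sqrt(3218)/9245 ≈ -13607.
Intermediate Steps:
v(U, O) = -6 - 61/(O + sqrt(O**2 + U**2)) (v(U, O) = -6 + (-98 + 37)/(O + sqrt(U**2 + O**2)) = -6 - 61/(O + sqrt(O**2 + U**2)))
-13600 + v(215, -185) = -13600 + (-61 - 6*(-185) - 6*sqrt((-185)**2 + 215**2))/(-185 + sqrt((-185)**2 + 215**2)) = -13600 + (-61 + 1110 - 6*sqrt(34225 + 46225))/(-185 + sqrt(34225 + 46225)) = -13600 + (-61 + 1110 - 30*sqrt(3218))/(-185 + sqrt(80450)) = -13600 + (-61 + 1110 - 30*sqrt(3218))/(-185 + 5*sqrt(3218)) = -13600 + (1049 - 30*sqrt(3218))/(-185 + 5*sqrt(3218))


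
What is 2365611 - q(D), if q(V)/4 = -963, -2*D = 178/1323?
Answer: 2369463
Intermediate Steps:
D = -89/1323 ≈ -0.067271
q(V) = -3852 (q(V) = 4*(-963) = -3852)
2365611 - q(D) = 2365611 - 1*(-3852) = 2365611 + 3852 = 2369463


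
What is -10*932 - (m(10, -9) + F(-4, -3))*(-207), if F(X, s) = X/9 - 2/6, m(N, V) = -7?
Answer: -10930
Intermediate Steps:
F(X, s) = -⅓ + X/9 (F(X, s) = X*(⅑) - 2*⅙ = X/9 - ⅓ = -⅓ + X/9)
-10*932 - (m(10, -9) + F(-4, -3))*(-207) = -10*932 - (-7 + (-⅓ + (⅑)*(-4)))*(-207) = -9320 - (-7 + (-⅓ - 4/9))*(-207) = -9320 - (-7 - 7/9)*(-207) = -9320 - (-70)*(-207)/9 = -9320 - 1*1610 = -9320 - 1610 = -10930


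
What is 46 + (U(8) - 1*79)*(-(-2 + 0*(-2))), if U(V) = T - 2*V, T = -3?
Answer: -150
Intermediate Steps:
U(V) = -3 - 2*V
46 + (U(8) - 1*79)*(-(-2 + 0*(-2))) = 46 + ((-3 - 2*8) - 1*79)*(-(-2 + 0*(-2))) = 46 + ((-3 - 16) - 79)*(-(-2 + 0)) = 46 + (-19 - 79)*(-1*(-2)) = 46 - 98*2 = 46 - 196 = -150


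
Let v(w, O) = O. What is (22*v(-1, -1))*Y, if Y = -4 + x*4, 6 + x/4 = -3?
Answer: 3256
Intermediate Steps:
x = -36 (x = -24 + 4*(-3) = -24 - 12 = -36)
Y = -148 (Y = -4 - 36*4 = -4 - 144 = -148)
(22*v(-1, -1))*Y = (22*(-1))*(-148) = -22*(-148) = 3256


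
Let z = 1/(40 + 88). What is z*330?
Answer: 165/64 ≈ 2.5781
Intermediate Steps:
z = 1/128 ≈ 0.0078125
z*330 = (1/128)*330 = 165/64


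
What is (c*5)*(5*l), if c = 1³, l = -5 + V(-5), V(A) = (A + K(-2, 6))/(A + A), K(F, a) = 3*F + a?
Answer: -225/2 ≈ -112.50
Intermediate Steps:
K(F, a) = a + 3*F
V(A) = ½ (V(A) = (A + (6 + 3*(-2)))/(A + A) = (A + (6 - 6))/((2*A)) = (A + 0)*(1/(2*A)) = A*(1/(2*A)) = ½)
l = -9/2 (l = -5 + ½ = -9/2 ≈ -4.5000)
c = 1
(c*5)*(5*l) = (1*5)*(5*(-9/2)) = 5*(-45/2) = -225/2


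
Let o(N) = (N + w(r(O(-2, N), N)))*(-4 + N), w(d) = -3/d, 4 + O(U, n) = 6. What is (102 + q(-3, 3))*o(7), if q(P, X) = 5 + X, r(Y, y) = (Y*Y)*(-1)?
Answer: 5115/2 ≈ 2557.5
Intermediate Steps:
O(U, n) = 2 (O(U, n) = -4 + 6 = 2)
r(Y, y) = -Y**2 (r(Y, y) = Y**2*(-1) = -Y**2)
o(N) = (-4 + N)*(3/4 + N) (o(N) = (N - 3/((-1*2**2)))*(-4 + N) = (N - 3/((-1*4)))*(-4 + N) = (N - 3/(-4))*(-4 + N) = (N - 3*(-1/4))*(-4 + N) = (N + 3/4)*(-4 + N) = (3/4 + N)*(-4 + N) = (-4 + N)*(3/4 + N))
(102 + q(-3, 3))*o(7) = (102 + (5 + 3))*(-3 + 7**2 - 13/4*7) = (102 + 8)*(-3 + 49 - 91/4) = 110*(93/4) = 5115/2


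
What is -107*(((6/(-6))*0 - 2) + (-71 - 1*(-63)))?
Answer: 1070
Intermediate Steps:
-107*(((6/(-6))*0 - 2) + (-71 - 1*(-63))) = -107*(((6*(-⅙))*0 - 2) + (-71 + 63)) = -107*((-1*0 - 2) - 8) = -107*((0 - 2) - 8) = -107*(-2 - 8) = -107*(-10) = 1070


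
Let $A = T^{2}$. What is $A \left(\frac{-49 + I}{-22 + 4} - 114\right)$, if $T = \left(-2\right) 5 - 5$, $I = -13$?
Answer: $-24875$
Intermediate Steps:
$T = -15$ ($T = -10 - 5 = -15$)
$A = 225$ ($A = \left(-15\right)^{2} = 225$)
$A \left(\frac{-49 + I}{-22 + 4} - 114\right) = 225 \left(\frac{-49 - 13}{-22 + 4} - 114\right) = 225 \left(- \frac{62}{-18} - 114\right) = 225 \left(\left(-62\right) \left(- \frac{1}{18}\right) - 114\right) = 225 \left(\frac{31}{9} - 114\right) = 225 \left(- \frac{995}{9}\right) = -24875$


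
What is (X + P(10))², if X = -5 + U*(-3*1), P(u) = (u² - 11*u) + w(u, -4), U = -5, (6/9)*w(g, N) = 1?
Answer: 9/4 ≈ 2.2500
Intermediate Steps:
w(g, N) = 3/2 (w(g, N) = (3/2)*1 = 3/2)
P(u) = 3/2 + u² - 11*u (P(u) = (u² - 11*u) + 3/2 = 3/2 + u² - 11*u)
X = 10 (X = -5 - (-15) = -5 - 5*(-3) = -5 + 15 = 10)
(X + P(10))² = (10 + (3/2 + 10² - 11*10))² = (10 + (3/2 + 100 - 110))² = (10 - 17/2)² = (3/2)² = 9/4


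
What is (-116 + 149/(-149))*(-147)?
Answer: 17199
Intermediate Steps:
(-116 + 149/(-149))*(-147) = (-116 + 149*(-1/149))*(-147) = (-116 - 1)*(-147) = -117*(-147) = 17199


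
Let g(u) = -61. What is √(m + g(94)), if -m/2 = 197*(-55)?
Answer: 147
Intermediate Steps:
m = 21670 (m = -394*(-55) = -2*(-10835) = 21670)
√(m + g(94)) = √(21670 - 61) = √21609 = 147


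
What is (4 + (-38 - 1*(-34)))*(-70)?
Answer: 0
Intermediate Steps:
(4 + (-38 - 1*(-34)))*(-70) = (4 + (-38 + 34))*(-70) = (4 - 4)*(-70) = 0*(-70) = 0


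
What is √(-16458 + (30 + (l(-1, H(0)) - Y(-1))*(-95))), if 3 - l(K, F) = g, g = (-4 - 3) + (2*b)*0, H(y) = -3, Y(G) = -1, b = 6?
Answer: I*√17473 ≈ 132.19*I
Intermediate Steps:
g = -7 (g = (-4 - 3) + (2*6)*0 = -7 + 12*0 = -7 + 0 = -7)
l(K, F) = 10 (l(K, F) = 3 - 1*(-7) = 3 + 7 = 10)
√(-16458 + (30 + (l(-1, H(0)) - Y(-1))*(-95))) = √(-16458 + (30 + (10 - 1*(-1))*(-95))) = √(-16458 + (30 + (10 + 1)*(-95))) = √(-16458 + (30 + 11*(-95))) = √(-16458 + (30 - 1045)) = √(-16458 - 1015) = √(-17473) = I*√17473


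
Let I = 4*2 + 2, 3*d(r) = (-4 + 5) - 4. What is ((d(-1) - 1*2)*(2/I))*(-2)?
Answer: 6/5 ≈ 1.2000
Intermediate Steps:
d(r) = -1 (d(r) = ((-4 + 5) - 4)/3 = (1 - 4)/3 = (⅓)*(-3) = -1)
I = 10 (I = 8 + 2 = 10)
((d(-1) - 1*2)*(2/I))*(-2) = ((-1 - 1*2)*(2/10))*(-2) = ((-1 - 2)*(2*(⅒)))*(-2) = -3*⅕*(-2) = -⅗*(-2) = 6/5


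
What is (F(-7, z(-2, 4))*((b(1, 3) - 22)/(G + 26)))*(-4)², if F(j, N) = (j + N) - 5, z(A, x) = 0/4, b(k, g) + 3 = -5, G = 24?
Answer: 576/5 ≈ 115.20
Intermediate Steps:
b(k, g) = -8 (b(k, g) = -3 - 5 = -8)
z(A, x) = 0 (z(A, x) = 0*(¼) = 0)
F(j, N) = -5 + N + j (F(j, N) = (N + j) - 5 = -5 + N + j)
(F(-7, z(-2, 4))*((b(1, 3) - 22)/(G + 26)))*(-4)² = ((-5 + 0 - 7)*((-8 - 22)/(24 + 26)))*(-4)² = -(-360)/50*16 = -12*(-⅗)*16 = (36/5)*16 = 576/5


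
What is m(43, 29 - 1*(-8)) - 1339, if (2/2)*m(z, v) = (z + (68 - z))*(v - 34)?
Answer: -1135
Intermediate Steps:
m(z, v) = -2312 + 68*v (m(z, v) = (z + (68 - z))*(v - 34) = 68*(-34 + v) = -2312 + 68*v)
m(43, 29 - 1*(-8)) - 1339 = (-2312 + 68*(29 - 1*(-8))) - 1339 = (-2312 + 68*(29 + 8)) - 1339 = (-2312 + 68*37) - 1339 = (-2312 + 2516) - 1339 = 204 - 1339 = -1135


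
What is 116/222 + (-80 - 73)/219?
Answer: -1427/8103 ≈ -0.17611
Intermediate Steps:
116/222 + (-80 - 73)/219 = 116*(1/222) - 153*1/219 = 58/111 - 51/73 = -1427/8103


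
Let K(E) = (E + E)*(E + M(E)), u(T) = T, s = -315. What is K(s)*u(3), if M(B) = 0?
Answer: 595350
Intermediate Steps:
K(E) = 2*E² (K(E) = (E + E)*(E + 0) = (2*E)*E = 2*E²)
K(s)*u(3) = (2*(-315)²)*3 = (2*99225)*3 = 198450*3 = 595350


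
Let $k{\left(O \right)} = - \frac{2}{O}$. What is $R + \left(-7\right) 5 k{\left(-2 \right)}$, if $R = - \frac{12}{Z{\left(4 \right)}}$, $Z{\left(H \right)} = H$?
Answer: $-38$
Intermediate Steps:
$R = -3$ ($R = - \frac{12}{4} = \left(-12\right) \frac{1}{4} = -3$)
$R + \left(-7\right) 5 k{\left(-2 \right)} = -3 + \left(-7\right) 5 \left(- \frac{2}{-2}\right) = -3 - 35 \left(\left(-2\right) \left(- \frac{1}{2}\right)\right) = -3 - 35 = -38$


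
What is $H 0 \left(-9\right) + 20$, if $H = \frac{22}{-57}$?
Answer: $20$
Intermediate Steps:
$H = - \frac{22}{57}$ ($H = 22 \left(- \frac{1}{57}\right) = - \frac{22}{57} \approx -0.38596$)
$H 0 \left(-9\right) + 20 = - \frac{22 \cdot 0 \left(-9\right)}{57} + 20 = \left(- \frac{22}{57}\right) 0 + 20 = 0 + 20 = 20$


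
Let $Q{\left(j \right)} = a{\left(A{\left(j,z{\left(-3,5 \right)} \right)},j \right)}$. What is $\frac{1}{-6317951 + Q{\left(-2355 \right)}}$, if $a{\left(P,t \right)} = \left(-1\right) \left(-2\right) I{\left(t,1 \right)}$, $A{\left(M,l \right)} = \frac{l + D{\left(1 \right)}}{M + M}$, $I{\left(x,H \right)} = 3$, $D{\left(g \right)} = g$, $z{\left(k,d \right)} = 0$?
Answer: $- \frac{1}{6317945} \approx -1.5828 \cdot 10^{-7}$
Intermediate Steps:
$A{\left(M,l \right)} = \frac{1 + l}{2 M}$ ($A{\left(M,l \right)} = \frac{l + 1}{M + M} = \frac{1 + l}{2 M}$)
$a{\left(P,t \right)} = 6$ ($a{\left(P,t \right)} = \left(-1\right) \left(-2\right) 3 = 2 \cdot 3 = 6$)
$Q{\left(j \right)} = 6$
$\frac{1}{-6317951 + Q{\left(-2355 \right)}} = \frac{1}{-6317951 + 6} = \frac{1}{-6317945} = - \frac{1}{6317945}$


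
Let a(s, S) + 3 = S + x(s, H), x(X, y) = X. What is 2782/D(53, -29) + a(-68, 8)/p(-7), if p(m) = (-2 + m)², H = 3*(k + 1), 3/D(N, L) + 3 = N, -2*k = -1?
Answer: 417293/9 ≈ 46366.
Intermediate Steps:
k = ½ (k = -½*(-1) = ½ ≈ 0.50000)
D(N, L) = 3/(-3 + N)
H = 9/2 (H = 3*(½ + 1) = 3*(3/2) = 9/2 ≈ 4.5000)
a(s, S) = -3 + S + s (a(s, S) = -3 + (S + s) = -3 + S + s)
2782/D(53, -29) + a(-68, 8)/p(-7) = 2782/((3/(-3 + 53))) + (-3 + 8 - 68)/((-2 - 7)²) = 2782/((3/50)) - 63/((-9)²) = 2782/((3*(1/50))) - 63/81 = 2782/(3/50) - 63*1/81 = 2782*(50/3) - 7/9 = 139100/3 - 7/9 = 417293/9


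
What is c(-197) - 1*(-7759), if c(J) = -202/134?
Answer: 519752/67 ≈ 7757.5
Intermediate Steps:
c(J) = -101/67 (c(J) = -202*1/134 = -101/67)
c(-197) - 1*(-7759) = -101/67 - 1*(-7759) = -101/67 + 7759 = 519752/67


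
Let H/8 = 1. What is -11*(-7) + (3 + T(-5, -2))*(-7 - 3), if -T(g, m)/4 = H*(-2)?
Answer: -593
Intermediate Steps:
H = 8 (H = 8*1 = 8)
T(g, m) = 64 (T(g, m) = -32*(-2) = -4*(-16) = 64)
-11*(-7) + (3 + T(-5, -2))*(-7 - 3) = -11*(-7) + (3 + 64)*(-7 - 3) = 77 + 67*(-10) = 77 - 670 = -593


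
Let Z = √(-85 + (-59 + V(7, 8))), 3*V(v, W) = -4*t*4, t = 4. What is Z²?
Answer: -496/3 ≈ -165.33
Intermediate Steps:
V(v, W) = -64/3 (V(v, W) = (-4*4*4)/3 = (-16*4)/3 = (⅓)*(-64) = -64/3)
Z = 4*I*√93/3 (Z = √(-85 + (-59 - 64/3)) = √(-85 - 241/3) = √(-496/3) = 4*I*√93/3 ≈ 12.858*I)
Z² = (4*I*√93/3)² = -496/3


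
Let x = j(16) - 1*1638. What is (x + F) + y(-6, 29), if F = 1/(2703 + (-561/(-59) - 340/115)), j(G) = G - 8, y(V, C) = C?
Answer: -5886654705/3676862 ≈ -1601.0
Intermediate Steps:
j(G) = -8 + G
x = -1630 (x = (-8 + 16) - 1*1638 = 8 - 1638 = -1630)
F = 1357/3676862 (F = 1/(2703 + (-561*(-1/59) - 340*1/115)) = 1/(2703 + (561/59 - 68/23)) = 1/(2703 + 8891/1357) = 1/(3676862/1357) = 1357/3676862 ≈ 0.00036906)
(x + F) + y(-6, 29) = (-1630 + 1357/3676862) + 29 = -5993283703/3676862 + 29 = -5886654705/3676862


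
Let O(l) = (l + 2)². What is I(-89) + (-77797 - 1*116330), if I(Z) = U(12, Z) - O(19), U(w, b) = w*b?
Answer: -195636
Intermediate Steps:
O(l) = (2 + l)²
U(w, b) = b*w
I(Z) = -441 + 12*Z (I(Z) = Z*12 - (2 + 19)² = 12*Z - 1*21² = 12*Z - 1*441 = 12*Z - 441 = -441 + 12*Z)
I(-89) + (-77797 - 1*116330) = (-441 + 12*(-89)) + (-77797 - 1*116330) = (-441 - 1068) + (-77797 - 116330) = -1509 - 194127 = -195636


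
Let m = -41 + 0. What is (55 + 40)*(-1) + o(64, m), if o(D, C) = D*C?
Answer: -2719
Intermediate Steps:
m = -41
o(D, C) = C*D
(55 + 40)*(-1) + o(64, m) = (55 + 40)*(-1) - 41*64 = 95*(-1) - 2624 = -95 - 2624 = -2719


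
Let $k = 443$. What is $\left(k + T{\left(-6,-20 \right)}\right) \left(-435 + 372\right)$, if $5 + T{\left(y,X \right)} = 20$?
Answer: $-28854$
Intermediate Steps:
$T{\left(y,X \right)} = 15$ ($T{\left(y,X \right)} = -5 + 20 = 15$)
$\left(k + T{\left(-6,-20 \right)}\right) \left(-435 + 372\right) = \left(443 + 15\right) \left(-435 + 372\right) = 458 \left(-63\right) = -28854$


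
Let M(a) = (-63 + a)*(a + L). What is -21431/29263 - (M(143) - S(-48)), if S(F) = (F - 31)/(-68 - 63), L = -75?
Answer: -20854480004/3833453 ≈ -5440.1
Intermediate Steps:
S(F) = 31/131 - F/131 (S(F) = (-31 + F)/(-131) = (-31 + F)*(-1/131) = 31/131 - F/131)
M(a) = (-75 + a)*(-63 + a) (M(a) = (-63 + a)*(a - 75) = (-63 + a)*(-75 + a) = (-75 + a)*(-63 + a))
-21431/29263 - (M(143) - S(-48)) = -21431/29263 - ((4725 + 143² - 138*143) - (31/131 - 1/131*(-48))) = -21431*1/29263 - ((4725 + 20449 - 19734) - (31/131 + 48/131)) = -21431/29263 - (5440 - 1*79/131) = -21431/29263 - (5440 - 79/131) = -21431/29263 - 1*712561/131 = -21431/29263 - 712561/131 = -20854480004/3833453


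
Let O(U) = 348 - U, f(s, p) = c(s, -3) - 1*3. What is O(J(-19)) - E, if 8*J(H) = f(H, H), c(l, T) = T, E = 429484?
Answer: -1716541/4 ≈ -4.2914e+5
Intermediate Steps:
f(s, p) = -6 (f(s, p) = -3 - 1*3 = -3 - 3 = -6)
J(H) = -¾ (J(H) = (⅛)*(-6) = -¾)
O(J(-19)) - E = (348 - 1*(-¾)) - 1*429484 = (348 + ¾) - 429484 = 1395/4 - 429484 = -1716541/4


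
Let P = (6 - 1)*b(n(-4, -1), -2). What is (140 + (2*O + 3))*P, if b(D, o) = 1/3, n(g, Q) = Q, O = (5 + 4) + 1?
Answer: 815/3 ≈ 271.67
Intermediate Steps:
O = 10 (O = 9 + 1 = 10)
b(D, o) = ⅓
P = 5/3 (P = (6 - 1)*(⅓) = 5*(⅓) = 5/3 ≈ 1.6667)
(140 + (2*O + 3))*P = (140 + (2*10 + 3))*(5/3) = (140 + (20 + 3))*(5/3) = (140 + 23)*(5/3) = 163*(5/3) = 815/3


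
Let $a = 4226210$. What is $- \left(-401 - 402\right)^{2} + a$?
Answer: $3581401$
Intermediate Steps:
$- \left(-401 - 402\right)^{2} + a = - \left(-401 - 402\right)^{2} + 4226210 = - \left(-803\right)^{2} + 4226210 = \left(-1\right) 644809 + 4226210 = -644809 + 4226210 = 3581401$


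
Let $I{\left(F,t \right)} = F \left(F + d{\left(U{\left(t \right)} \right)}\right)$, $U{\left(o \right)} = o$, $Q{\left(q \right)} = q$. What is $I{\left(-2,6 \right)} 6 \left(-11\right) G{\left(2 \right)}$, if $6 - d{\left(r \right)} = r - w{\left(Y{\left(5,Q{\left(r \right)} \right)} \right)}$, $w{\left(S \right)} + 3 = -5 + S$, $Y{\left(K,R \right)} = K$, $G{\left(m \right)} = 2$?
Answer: $-1320$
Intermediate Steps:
$w{\left(S \right)} = -8 + S$ ($w{\left(S \right)} = -3 + \left(-5 + S\right) = -8 + S$)
$d{\left(r \right)} = 3 - r$ ($d{\left(r \right)} = 6 - \left(r - \left(-8 + 5\right)\right) = 6 - \left(r - -3\right) = 6 - \left(r + 3\right) = 6 - \left(3 + r\right) = 3 - r$)
$I{\left(F,t \right)} = F \left(3 + F - t\right)$ ($I{\left(F,t \right)} = F \left(F - \left(-3 + t\right)\right) = F \left(3 + F - t\right)$)
$I{\left(-2,6 \right)} 6 \left(-11\right) G{\left(2 \right)} = - 2 \left(3 - 2 - 6\right) 6 \left(-11\right) 2 = \left(-2\right) \left(-5\right) 6 \left(-11\right) 2 = 10 \cdot 6 \left(-11\right) 2 = 60 \left(-11\right) 2 = \left(-660\right) 2 = -1320$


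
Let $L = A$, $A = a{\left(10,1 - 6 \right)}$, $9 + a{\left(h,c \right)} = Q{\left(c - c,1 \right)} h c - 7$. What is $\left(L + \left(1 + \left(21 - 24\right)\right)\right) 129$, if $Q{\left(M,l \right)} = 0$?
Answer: $-2322$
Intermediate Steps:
$a{\left(h,c \right)} = -16$ ($a{\left(h,c \right)} = -9 + \left(0 h c - 7\right) = -9 - \left(7 + 0 c\right) = -9 + \left(0 - 7\right) = -9 - 7 = -16$)
$A = -16$
$L = -16$
$\left(L + \left(1 + \left(21 - 24\right)\right)\right) 129 = \left(-16 + \left(1 + \left(21 - 24\right)\right)\right) 129 = \left(-16 + \left(1 - 3\right)\right) 129 = \left(-16 - 2\right) 129 = \left(-18\right) 129 = -2322$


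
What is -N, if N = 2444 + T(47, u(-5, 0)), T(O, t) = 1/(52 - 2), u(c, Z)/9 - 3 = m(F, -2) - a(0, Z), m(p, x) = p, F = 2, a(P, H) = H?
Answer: -122201/50 ≈ -2444.0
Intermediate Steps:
u(c, Z) = 45 - 9*Z (u(c, Z) = 27 + 9*(2 - Z) = 27 + (18 - 9*Z) = 45 - 9*Z)
T(O, t) = 1/50
N = 122201/50 (N = 2444 + 1/50 = 122201/50 ≈ 2444.0)
-N = -1*122201/50 = -122201/50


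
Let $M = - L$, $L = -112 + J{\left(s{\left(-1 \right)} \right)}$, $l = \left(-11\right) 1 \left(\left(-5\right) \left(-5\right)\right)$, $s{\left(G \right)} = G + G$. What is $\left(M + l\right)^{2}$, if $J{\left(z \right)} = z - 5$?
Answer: $24336$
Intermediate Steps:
$s{\left(G \right)} = 2 G$
$J{\left(z \right)} = -5 + z$ ($J{\left(z \right)} = z - 5 = -5 + z$)
$l = -275$ ($l = \left(-11\right) 25 = -275$)
$L = -119$ ($L = -112 + \left(-5 + 2 \left(-1\right)\right) = -112 - 7 = -119$)
$M = 119$ ($M = \left(-1\right) \left(-119\right) = 119$)
$\left(M + l\right)^{2} = \left(119 - 275\right)^{2} = \left(-156\right)^{2} = 24336$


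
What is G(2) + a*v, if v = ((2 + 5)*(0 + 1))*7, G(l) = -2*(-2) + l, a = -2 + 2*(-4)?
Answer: -484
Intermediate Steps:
a = -10 (a = -2 - 8 = -10)
G(l) = 4 + l
v = 49 (v = (7*1)*7 = 7*7 = 49)
G(2) + a*v = (4 + 2) - 10*49 = 6 - 490 = -484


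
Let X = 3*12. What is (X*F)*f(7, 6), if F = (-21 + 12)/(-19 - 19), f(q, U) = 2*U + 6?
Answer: 2916/19 ≈ 153.47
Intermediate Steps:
X = 36
f(q, U) = 6 + 2*U
F = 9/38 (F = -9/(-38) = -9*(-1/38) = 9/38 ≈ 0.23684)
(X*F)*f(7, 6) = (36*(9/38))*(6 + 2*6) = 162*(6 + 12)/19 = (162/19)*18 = 2916/19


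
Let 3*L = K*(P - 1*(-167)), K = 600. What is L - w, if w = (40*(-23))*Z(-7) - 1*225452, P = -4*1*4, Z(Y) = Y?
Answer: 249212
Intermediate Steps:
P = -16 (P = -4*4 = -16)
w = -219012 (w = (40*(-23))*(-7) - 1*225452 = -920*(-7) - 225452 = 6440 - 225452 = -219012)
L = 30200 (L = (600*(-16 - 1*(-167)))/3 = (600*(-16 + 167))/3 = (600*151)/3 = (1/3)*90600 = 30200)
L - w = 30200 - 1*(-219012) = 30200 + 219012 = 249212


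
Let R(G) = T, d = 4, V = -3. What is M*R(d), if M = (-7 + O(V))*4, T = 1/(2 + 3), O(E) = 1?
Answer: -24/5 ≈ -4.8000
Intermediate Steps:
T = 1/5 ≈ 0.20000
R(G) = 1/5
M = -24 (M = (-7 + 1)*4 = -6*4 = -24)
M*R(d) = -24*1/5 = -24/5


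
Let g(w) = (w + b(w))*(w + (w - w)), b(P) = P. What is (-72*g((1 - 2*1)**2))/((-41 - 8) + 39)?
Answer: 72/5 ≈ 14.400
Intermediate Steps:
g(w) = 2*w**2 (g(w) = (w + w)*(w + (w - w)) = (2*w)*(w + 0) = (2*w)*w = 2*w**2)
(-72*g((1 - 2*1)**2))/((-41 - 8) + 39) = (-144*((1 - 2*1)**2)**2)/((-41 - 8) + 39) = (-144*((1 - 2)**2)**2)/(-49 + 39) = -144*((-1)**2)**2/(-10) = -144*1**2*(-1/10) = -144*(-1/10) = 72/5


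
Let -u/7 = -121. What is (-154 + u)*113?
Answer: 78309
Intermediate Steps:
u = 847 (u = -7*(-121) = 847)
(-154 + u)*113 = (-154 + 847)*113 = 693*113 = 78309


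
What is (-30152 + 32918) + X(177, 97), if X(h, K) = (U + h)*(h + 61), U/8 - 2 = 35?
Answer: 115340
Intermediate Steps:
U = 296 (U = 16 + 8*35 = 16 + 280 = 296)
X(h, K) = (61 + h)*(296 + h) (X(h, K) = (296 + h)*(h + 61) = (296 + h)*(61 + h) = (61 + h)*(296 + h))
(-30152 + 32918) + X(177, 97) = (-30152 + 32918) + (18056 + 177² + 357*177) = 2766 + (18056 + 31329 + 63189) = 2766 + 112574 = 115340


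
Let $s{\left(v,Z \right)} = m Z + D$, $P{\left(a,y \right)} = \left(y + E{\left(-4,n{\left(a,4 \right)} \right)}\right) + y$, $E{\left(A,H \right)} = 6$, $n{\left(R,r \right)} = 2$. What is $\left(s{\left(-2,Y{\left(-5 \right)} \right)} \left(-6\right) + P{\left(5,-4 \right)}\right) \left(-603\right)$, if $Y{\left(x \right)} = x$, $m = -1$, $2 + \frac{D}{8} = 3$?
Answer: $48240$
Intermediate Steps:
$D = 8$ ($D = -16 + 8 \cdot 3 = -16 + 24 = 8$)
$P{\left(a,y \right)} = 6 + 2 y$ ($P{\left(a,y \right)} = \left(y + 6\right) + y = \left(6 + y\right) + y = 6 + 2 y$)
$s{\left(v,Z \right)} = 8 - Z$ ($s{\left(v,Z \right)} = - Z + 8 = 8 - Z$)
$\left(s{\left(-2,Y{\left(-5 \right)} \right)} \left(-6\right) + P{\left(5,-4 \right)}\right) \left(-603\right) = \left(\left(8 - -5\right) \left(-6\right) + \left(6 + 2 \left(-4\right)\right)\right) \left(-603\right) = \left(\left(8 + 5\right) \left(-6\right) + \left(6 - 8\right)\right) \left(-603\right) = \left(13 \left(-6\right) - 2\right) \left(-603\right) = \left(-78 - 2\right) \left(-603\right) = \left(-80\right) \left(-603\right) = 48240$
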